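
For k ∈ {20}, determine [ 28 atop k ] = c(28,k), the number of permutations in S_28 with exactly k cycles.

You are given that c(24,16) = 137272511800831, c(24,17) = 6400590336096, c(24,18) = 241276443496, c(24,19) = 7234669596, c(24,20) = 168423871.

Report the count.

2280730371654735

[25] T[25,17]:24*6400590336096+137272511800831=290886679867135 · T[25,18]:24*241276443496+6400590336096=12191224980000 · T[25,19]:24*7234669596+241276443496=414908513800 · T[25,20]:24*168423871+7234669596=11276842500
[26] T[26,18]:25*12191224980000+290886679867135=595667304367135 · T[26,19]:25*414908513800+12191224980000=22563937825000 · T[26,20]:25*11276842500+414908513800=696829576300
[27] T[27,19]:26*22563937825000+595667304367135=1182329687817135 · T[27,20]:26*696829576300+22563937825000=40681506808800
[28] T[28,20]:27*40681506808800+1182329687817135=2280730371654735
Read c(28,20) = 2280730371654735.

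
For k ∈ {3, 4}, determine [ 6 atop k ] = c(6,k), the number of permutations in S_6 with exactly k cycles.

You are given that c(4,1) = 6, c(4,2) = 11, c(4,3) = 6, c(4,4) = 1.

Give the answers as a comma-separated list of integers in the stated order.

225, 85

row 5: T[5][2]=4·11+6=50  T[5][3]=4·6+11=35  T[5][4]=4·1+6=10
row 6: T[6][3]=5·35+50=225  T[6][4]=5·10+35=85
Read c(6,3) = 225, c(6,4) = 85.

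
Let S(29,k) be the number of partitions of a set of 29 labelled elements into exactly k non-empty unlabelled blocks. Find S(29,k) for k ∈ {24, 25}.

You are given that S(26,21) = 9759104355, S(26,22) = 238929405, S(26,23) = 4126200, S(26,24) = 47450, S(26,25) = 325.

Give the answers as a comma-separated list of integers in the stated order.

@27  (27,22):238929405·22+9759104355→15015551265, (27,23):4126200·23+238929405→333832005, (27,24):47450·24+4126200→5265000, (27,25):325·25+47450→55575
@28  (28,23):333832005·23+15015551265→22693687380, (28,24):5265000·24+333832005→460192005, (28,25):55575·25+5265000→6654375
@29  (29,24):460192005·24+22693687380→33738295500, (29,25):6654375·25+460192005→626551380
Read S(29,24) = 33738295500, S(29,25) = 626551380.

33738295500, 626551380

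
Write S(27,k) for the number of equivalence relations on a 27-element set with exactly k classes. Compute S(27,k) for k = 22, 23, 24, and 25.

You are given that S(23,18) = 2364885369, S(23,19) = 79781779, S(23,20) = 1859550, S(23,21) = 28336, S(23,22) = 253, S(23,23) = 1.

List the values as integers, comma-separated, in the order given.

@24  (24,19):79781779·19+2364885369→3880739170, (24,20):1859550·20+79781779→116972779, (24,21):28336·21+1859550→2454606, (24,22):253·22+28336→33902, (24,23):1·23+253→276, (24,24):0·24+1→1
@25  (25,20):116972779·20+3880739170→6220194750, (25,21):2454606·21+116972779→168519505, (25,22):33902·22+2454606→3200450, (25,23):276·23+33902→40250, (25,24):1·24+276→300, (25,25):0·25+1→1
@26  (26,21):168519505·21+6220194750→9759104355, (26,22):3200450·22+168519505→238929405, (26,23):40250·23+3200450→4126200, (26,24):300·24+40250→47450, (26,25):1·25+300→325
@27  (27,22):238929405·22+9759104355→15015551265, (27,23):4126200·23+238929405→333832005, (27,24):47450·24+4126200→5265000, (27,25):325·25+47450→55575
Read S(27,22) = 15015551265, S(27,23) = 333832005, S(27,24) = 5265000, S(27,25) = 55575.

15015551265, 333832005, 5265000, 55575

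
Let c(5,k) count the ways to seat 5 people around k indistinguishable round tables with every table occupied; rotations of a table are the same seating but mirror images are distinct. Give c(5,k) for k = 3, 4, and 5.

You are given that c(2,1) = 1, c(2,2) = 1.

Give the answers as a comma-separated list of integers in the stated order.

row 3: T[3][1]=2·1+0=2  T[3][2]=2·1+1=3  T[3][3]=2·0+1=1
row 4: T[4][2]=3·3+2=11  T[4][3]=3·1+3=6  T[4][4]=3·0+1=1
row 5: T[5][3]=4·6+11=35  T[5][4]=4·1+6=10  T[5][5]=4·0+1=1
Read c(5,3) = 35, c(5,4) = 10, c(5,5) = 1.

35, 10, 1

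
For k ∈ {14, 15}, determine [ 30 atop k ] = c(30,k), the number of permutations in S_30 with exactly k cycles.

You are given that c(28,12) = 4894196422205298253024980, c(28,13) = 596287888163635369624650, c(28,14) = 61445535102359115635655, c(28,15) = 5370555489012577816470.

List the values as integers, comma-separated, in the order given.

88776380550648116217781890, 8459574446076318147830625

@29  (29,13):596287888163635369624650·28+4894196422205298253024980→21590257290787088602515180, (29,14):61445535102359115635655·28+596287888163635369624650→2316762871029690607422990, (29,15):5370555489012577816470·28+61445535102359115635655→211821088794711294496815
@30  (30,14):2316762871029690607422990·29+21590257290787088602515180→88776380550648116217781890, (30,15):211821088794711294496815·29+2316762871029690607422990→8459574446076318147830625
Read c(30,14) = 88776380550648116217781890, c(30,15) = 8459574446076318147830625.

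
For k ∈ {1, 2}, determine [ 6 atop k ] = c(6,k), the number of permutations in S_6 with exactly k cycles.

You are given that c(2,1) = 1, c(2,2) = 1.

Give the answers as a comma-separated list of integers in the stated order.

120, 274

@3  (3,1):1·2+0→2, (3,2):1·2+1→3
@4  (4,1):2·3+0→6, (4,2):3·3+2→11
@5  (5,1):6·4+0→24, (5,2):11·4+6→50
@6  (6,1):24·5+0→120, (6,2):50·5+24→274
Read c(6,1) = 120, c(6,2) = 274.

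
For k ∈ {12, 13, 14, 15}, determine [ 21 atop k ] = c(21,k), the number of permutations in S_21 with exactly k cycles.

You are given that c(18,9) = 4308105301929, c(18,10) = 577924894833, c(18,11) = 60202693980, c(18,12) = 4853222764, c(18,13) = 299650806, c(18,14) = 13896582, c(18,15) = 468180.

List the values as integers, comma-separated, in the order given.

[19] T[19,10]:18*577924894833+4308105301929=14710753408923 · T[19,11]:18*60202693980+577924894833=1661573386473 · T[19,12]:18*4853222764+60202693980=147560703732 · T[19,13]:18*299650806+4853222764=10246937272 · T[19,14]:18*13896582+299650806=549789282 · T[19,15]:18*468180+13896582=22323822
[20] T[20,11]:19*1661573386473+14710753408923=46280647751910 · T[20,12]:19*147560703732+1661573386473=4465226757381 · T[20,13]:19*10246937272+147560703732=342252511900 · T[20,14]:19*549789282+10246937272=20692933630 · T[20,15]:19*22323822+549789282=973941900
[21] T[21,12]:20*4465226757381+46280647751910=135585182899530 · T[21,13]:20*342252511900+4465226757381=11310276995381 · T[21,14]:20*20692933630+342252511900=756111184500 · T[21,15]:20*973941900+20692933630=40171771630
Read c(21,12) = 135585182899530, c(21,13) = 11310276995381, c(21,14) = 756111184500, c(21,15) = 40171771630.

135585182899530, 11310276995381, 756111184500, 40171771630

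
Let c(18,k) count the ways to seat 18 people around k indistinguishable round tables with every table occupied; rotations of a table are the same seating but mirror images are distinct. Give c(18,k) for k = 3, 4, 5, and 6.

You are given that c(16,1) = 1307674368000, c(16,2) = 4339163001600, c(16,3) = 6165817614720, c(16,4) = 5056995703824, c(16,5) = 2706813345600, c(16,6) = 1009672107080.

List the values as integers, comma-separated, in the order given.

@17  (17,2):4339163001600·16+1307674368000→70734282393600, (17,3):6165817614720·16+4339163001600→102992244837120, (17,4):5056995703824·16+6165817614720→87077748875904, (17,5):2706813345600·16+5056995703824→48366009233424, (17,6):1009672107080·16+2706813345600→18861567058880
@18  (18,3):102992244837120·17+70734282393600→1821602444624640, (18,4):87077748875904·17+102992244837120→1583313975727488, (18,5):48366009233424·17+87077748875904→909299905844112, (18,6):18861567058880·17+48366009233424→369012649234384
Read c(18,3) = 1821602444624640, c(18,4) = 1583313975727488, c(18,5) = 909299905844112, c(18,6) = 369012649234384.

1821602444624640, 1583313975727488, 909299905844112, 369012649234384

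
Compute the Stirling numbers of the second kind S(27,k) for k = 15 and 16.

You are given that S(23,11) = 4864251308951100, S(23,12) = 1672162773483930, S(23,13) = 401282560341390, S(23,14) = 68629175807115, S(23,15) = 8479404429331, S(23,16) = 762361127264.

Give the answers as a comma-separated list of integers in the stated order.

1834634071262848260, 294063066070824960

row 24: T[24][12]=12·1672162773483930+4864251308951100=24930204590758260  T[24][13]=13·401282560341390+1672162773483930=6888836057922000  T[24][14]=14·68629175807115+401282560341390=1362091021641000  T[24][15]=15·8479404429331+68629175807115=195820242247080  T[24][16]=16·762361127264+8479404429331=20677182465555
row 25: T[25][13]=13·6888836057922000+24930204590758260=114485073343744260  T[25][14]=14·1362091021641000+6888836057922000=25958110360896000  T[25][15]=15·195820242247080+1362091021641000=4299394655347200  T[25][16]=16·20677182465555+195820242247080=526655161695960
row 26: T[26][14]=14·25958110360896000+114485073343744260=477898618396288260  T[26][15]=15·4299394655347200+25958110360896000=90449030191104000  T[26][16]=16·526655161695960+4299394655347200=12725877242482560
row 27: T[27][15]=15·90449030191104000+477898618396288260=1834634071262848260  T[27][16]=16·12725877242482560+90449030191104000=294063066070824960
Read S(27,15) = 1834634071262848260, S(27,16) = 294063066070824960.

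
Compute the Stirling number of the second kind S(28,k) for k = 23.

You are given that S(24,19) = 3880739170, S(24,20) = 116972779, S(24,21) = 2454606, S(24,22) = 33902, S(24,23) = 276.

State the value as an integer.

22693687380

r25: T_25,20=20×116972779+3880739170=6220194750; T_25,21=21×2454606+116972779=168519505; T_25,22=22×33902+2454606=3200450; T_25,23=23×276+33902=40250
r26: T_26,21=21×168519505+6220194750=9759104355; T_26,22=22×3200450+168519505=238929405; T_26,23=23×40250+3200450=4126200
r27: T_27,22=22×238929405+9759104355=15015551265; T_27,23=23×4126200+238929405=333832005
r28: T_28,23=23×333832005+15015551265=22693687380
Read S(28,23) = 22693687380.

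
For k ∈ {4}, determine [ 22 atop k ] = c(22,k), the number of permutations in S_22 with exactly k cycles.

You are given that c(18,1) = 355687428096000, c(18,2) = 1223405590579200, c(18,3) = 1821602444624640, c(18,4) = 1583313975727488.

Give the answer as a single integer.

284093315901811468800

row 19: T[19][1]=18·355687428096000+0=6402373705728000  T[19][2]=18·1223405590579200+355687428096000=22376988058521600  T[19][3]=18·1821602444624640+1223405590579200=34012249593822720  T[19][4]=18·1583313975727488+1821602444624640=30321254007719424
row 20: T[20][2]=19·22376988058521600+6402373705728000=431565146817638400  T[20][3]=19·34012249593822720+22376988058521600=668609730341153280  T[20][4]=19·30321254007719424+34012249593822720=610116075740491776
row 21: T[21][3]=20·668609730341153280+431565146817638400=13803759753640704000  T[21][4]=20·610116075740491776+668609730341153280=12870931245150988800
row 22: T[22][4]=21·12870931245150988800+13803759753640704000=284093315901811468800
Read c(22,4) = 284093315901811468800.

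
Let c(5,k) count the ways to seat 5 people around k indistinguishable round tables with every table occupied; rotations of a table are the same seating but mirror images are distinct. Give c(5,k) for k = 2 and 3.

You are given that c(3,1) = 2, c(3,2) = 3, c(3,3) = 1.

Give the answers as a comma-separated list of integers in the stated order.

row 4: T[4][1]=3·2+0=6  T[4][2]=3·3+2=11  T[4][3]=3·1+3=6
row 5: T[5][2]=4·11+6=50  T[5][3]=4·6+11=35
Read c(5,2) = 50, c(5,3) = 35.

50, 35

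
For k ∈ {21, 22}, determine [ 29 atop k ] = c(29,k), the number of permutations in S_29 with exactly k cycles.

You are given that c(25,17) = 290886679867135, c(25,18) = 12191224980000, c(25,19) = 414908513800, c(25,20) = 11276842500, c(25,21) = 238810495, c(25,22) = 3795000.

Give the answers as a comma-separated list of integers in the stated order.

@26  (26,18):12191224980000·25+290886679867135→595667304367135, (26,19):414908513800·25+12191224980000→22563937825000, (26,20):11276842500·25+414908513800→696829576300, (26,21):238810495·25+11276842500→17247104875, (26,22):3795000·25+238810495→333685495
@27  (27,19):22563937825000·26+595667304367135→1182329687817135, (27,20):696829576300·26+22563937825000→40681506808800, (27,21):17247104875·26+696829576300→1145254303050, (27,22):333685495·26+17247104875→25922927745
@28  (28,20):40681506808800·27+1182329687817135→2280730371654735, (28,21):1145254303050·27+40681506808800→71603372991150, (28,22):25922927745·27+1145254303050→1845173352165
@29  (29,21):71603372991150·28+2280730371654735→4285624815406935, (29,22):1845173352165·28+71603372991150→123268226851770
Read c(29,21) = 4285624815406935, c(29,22) = 123268226851770.

4285624815406935, 123268226851770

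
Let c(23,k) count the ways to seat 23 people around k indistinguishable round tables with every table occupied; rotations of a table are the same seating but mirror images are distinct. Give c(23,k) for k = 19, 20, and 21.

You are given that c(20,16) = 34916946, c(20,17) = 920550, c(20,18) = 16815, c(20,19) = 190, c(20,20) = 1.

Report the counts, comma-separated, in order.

116896626, 2240315, 30107

row 21: T[21][17]=20·920550+34916946=53327946  T[21][18]=20·16815+920550=1256850  T[21][19]=20·190+16815=20615  T[21][20]=20·1+190=210  T[21][21]=20·0+1=1
row 22: T[22][18]=21·1256850+53327946=79721796  T[22][19]=21·20615+1256850=1689765  T[22][20]=21·210+20615=25025  T[22][21]=21·1+210=231
row 23: T[23][19]=22·1689765+79721796=116896626  T[23][20]=22·25025+1689765=2240315  T[23][21]=22·231+25025=30107
Read c(23,19) = 116896626, c(23,20) = 2240315, c(23,21) = 30107.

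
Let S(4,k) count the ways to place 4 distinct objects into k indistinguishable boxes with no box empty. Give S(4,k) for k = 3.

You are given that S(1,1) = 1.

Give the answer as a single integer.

6

[2] T[2,1]:1*1+0=1 · T[2,2]:2*0+1=1
[3] T[3,2]:2*1+1=3 · T[3,3]:3*0+1=1
[4] T[4,3]:3*1+3=6
Read S(4,3) = 6.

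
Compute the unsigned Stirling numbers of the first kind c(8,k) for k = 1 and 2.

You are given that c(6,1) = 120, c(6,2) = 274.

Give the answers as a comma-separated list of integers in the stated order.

i=7: T(7,1)=0+6·120=720 | T(7,2)=120+6·274=1764
i=8: T(8,1)=0+7·720=5040 | T(8,2)=720+7·1764=13068
Read c(8,1) = 5040, c(8,2) = 13068.

5040, 13068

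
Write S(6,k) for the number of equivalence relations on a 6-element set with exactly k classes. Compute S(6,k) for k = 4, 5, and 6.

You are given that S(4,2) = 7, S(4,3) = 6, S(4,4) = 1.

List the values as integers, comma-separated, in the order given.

i=5: T(5,3)=7+3·6=25 | T(5,4)=6+4·1=10 | T(5,5)=1+5·0=1
i=6: T(6,4)=25+4·10=65 | T(6,5)=10+5·1=15 | T(6,6)=1+6·0=1
Read S(6,4) = 65, S(6,5) = 15, S(6,6) = 1.

65, 15, 1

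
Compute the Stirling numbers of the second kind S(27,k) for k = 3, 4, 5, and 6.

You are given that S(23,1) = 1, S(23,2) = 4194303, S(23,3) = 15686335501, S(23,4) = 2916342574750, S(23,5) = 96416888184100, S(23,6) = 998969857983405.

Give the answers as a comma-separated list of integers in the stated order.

1270865805301, 749329038535350, 61338207158409090, 1359801318005044551

i=24: T(24,1)=0+1·1=1 | T(24,2)=1+2·4194303=8388607 | T(24,3)=4194303+3·15686335501=47063200806 | T(24,4)=15686335501+4·2916342574750=11681056634501 | T(24,5)=2916342574750+5·96416888184100=485000783495250 | T(24,6)=96416888184100+6·998969857983405=6090236036084530
i=25: T(25,1)=0+1·1=1 | T(25,2)=1+2·8388607=16777215 | T(25,3)=8388607+3·47063200806=141197991025 | T(25,4)=47063200806+4·11681056634501=46771289738810 | T(25,5)=11681056634501+5·485000783495250=2436684974110751 | T(25,6)=485000783495250+6·6090236036084530=37026417000002430
i=26: T(26,2)=1+2·16777215=33554431 | T(26,3)=16777215+3·141197991025=423610750290 | T(26,4)=141197991025+4·46771289738810=187226356946265 | T(26,5)=46771289738810+5·2436684974110751=12230196160292565 | T(26,6)=2436684974110751+6·37026417000002430=224595186974125331
i=27: T(27,3)=33554431+3·423610750290=1270865805301 | T(27,4)=423610750290+4·187226356946265=749329038535350 | T(27,5)=187226356946265+5·12230196160292565=61338207158409090 | T(27,6)=12230196160292565+6·224595186974125331=1359801318005044551
Read S(27,3) = 1270865805301, S(27,4) = 749329038535350, S(27,5) = 61338207158409090, S(27,6) = 1359801318005044551.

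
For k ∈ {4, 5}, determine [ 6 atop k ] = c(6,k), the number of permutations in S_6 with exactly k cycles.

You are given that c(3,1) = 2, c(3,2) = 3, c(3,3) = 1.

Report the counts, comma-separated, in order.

85, 15

row 4: T[4][2]=3·3+2=11  T[4][3]=3·1+3=6  T[4][4]=3·0+1=1
row 5: T[5][3]=4·6+11=35  T[5][4]=4·1+6=10  T[5][5]=4·0+1=1
row 6: T[6][4]=5·10+35=85  T[6][5]=5·1+10=15
Read c(6,4) = 85, c(6,5) = 15.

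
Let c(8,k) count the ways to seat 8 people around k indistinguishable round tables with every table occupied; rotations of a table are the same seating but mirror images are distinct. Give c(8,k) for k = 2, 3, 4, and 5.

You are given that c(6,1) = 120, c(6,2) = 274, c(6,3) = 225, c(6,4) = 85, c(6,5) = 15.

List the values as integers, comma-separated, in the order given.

13068, 13132, 6769, 1960

i=7: T(7,1)=0+6·120=720 | T(7,2)=120+6·274=1764 | T(7,3)=274+6·225=1624 | T(7,4)=225+6·85=735 | T(7,5)=85+6·15=175
i=8: T(8,2)=720+7·1764=13068 | T(8,3)=1764+7·1624=13132 | T(8,4)=1624+7·735=6769 | T(8,5)=735+7·175=1960
Read c(8,2) = 13068, c(8,3) = 13132, c(8,4) = 6769, c(8,5) = 1960.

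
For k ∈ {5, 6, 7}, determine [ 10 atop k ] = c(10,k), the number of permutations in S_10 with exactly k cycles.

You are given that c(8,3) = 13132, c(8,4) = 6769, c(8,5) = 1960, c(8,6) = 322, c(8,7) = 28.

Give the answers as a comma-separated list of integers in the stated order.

i=9: T(9,4)=13132+8·6769=67284 | T(9,5)=6769+8·1960=22449 | T(9,6)=1960+8·322=4536 | T(9,7)=322+8·28=546
i=10: T(10,5)=67284+9·22449=269325 | T(10,6)=22449+9·4536=63273 | T(10,7)=4536+9·546=9450
Read c(10,5) = 269325, c(10,6) = 63273, c(10,7) = 9450.

269325, 63273, 9450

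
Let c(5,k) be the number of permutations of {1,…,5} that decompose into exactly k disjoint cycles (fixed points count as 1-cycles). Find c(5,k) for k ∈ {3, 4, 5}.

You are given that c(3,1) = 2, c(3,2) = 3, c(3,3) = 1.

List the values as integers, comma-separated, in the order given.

35, 10, 1

row 4: T[4][2]=3·3+2=11  T[4][3]=3·1+3=6  T[4][4]=3·0+1=1
row 5: T[5][3]=4·6+11=35  T[5][4]=4·1+6=10  T[5][5]=4·0+1=1
Read c(5,3) = 35, c(5,4) = 10, c(5,5) = 1.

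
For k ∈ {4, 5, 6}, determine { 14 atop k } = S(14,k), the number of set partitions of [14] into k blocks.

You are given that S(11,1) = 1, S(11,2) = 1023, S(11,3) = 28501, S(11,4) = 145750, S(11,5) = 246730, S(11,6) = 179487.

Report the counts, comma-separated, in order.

10391745, 40075035, 63436373

i=12: T(12,2)=1+2·1023=2047 | T(12,3)=1023+3·28501=86526 | T(12,4)=28501+4·145750=611501 | T(12,5)=145750+5·246730=1379400 | T(12,6)=246730+6·179487=1323652
i=13: T(13,3)=2047+3·86526=261625 | T(13,4)=86526+4·611501=2532530 | T(13,5)=611501+5·1379400=7508501 | T(13,6)=1379400+6·1323652=9321312
i=14: T(14,4)=261625+4·2532530=10391745 | T(14,5)=2532530+5·7508501=40075035 | T(14,6)=7508501+6·9321312=63436373
Read S(14,4) = 10391745, S(14,5) = 40075035, S(14,6) = 63436373.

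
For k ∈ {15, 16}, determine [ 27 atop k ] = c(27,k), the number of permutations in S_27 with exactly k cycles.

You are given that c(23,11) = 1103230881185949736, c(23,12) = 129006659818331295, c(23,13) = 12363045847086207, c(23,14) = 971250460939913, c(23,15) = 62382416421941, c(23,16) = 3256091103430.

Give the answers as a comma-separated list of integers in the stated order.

row 24: T[24][12]=23·129006659818331295+1103230881185949736=4070384057007569521  T[24][13]=23·12363045847086207+129006659818331295=413356714301314056  T[24][14]=23·971250460939913+12363045847086207=34701806448704206  T[24][15]=23·62382416421941+971250460939913=2406046038644556  T[24][16]=23·3256091103430+62382416421941=137272511800831
row 25: T[25][13]=24·413356714301314056+4070384057007569521=13990945200239106865  T[25][14]=24·34701806448704206+413356714301314056=1246200069070215000  T[25][15]=24·2406046038644556+34701806448704206=92446911376173550  T[25][16]=24·137272511800831+2406046038644556=5700586321864500
row 26: T[26][14]=25·1246200069070215000+13990945200239106865=45145946926994481865  T[26][15]=25·92446911376173550+1246200069070215000=3557372853474553750  T[26][16]=25·5700586321864500+92446911376173550=234961569422786050
row 27: T[27][15]=26·3557372853474553750+45145946926994481865=137637641117332879365  T[27][16]=26·234961569422786050+3557372853474553750=9666373658466991050
Read c(27,15) = 137637641117332879365, c(27,16) = 9666373658466991050.

137637641117332879365, 9666373658466991050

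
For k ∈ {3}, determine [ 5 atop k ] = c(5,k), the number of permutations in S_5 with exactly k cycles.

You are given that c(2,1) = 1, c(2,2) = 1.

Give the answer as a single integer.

35

row 3: T[3][1]=2·1+0=2  T[3][2]=2·1+1=3  T[3][3]=2·0+1=1
row 4: T[4][2]=3·3+2=11  T[4][3]=3·1+3=6
row 5: T[5][3]=4·6+11=35
Read c(5,3) = 35.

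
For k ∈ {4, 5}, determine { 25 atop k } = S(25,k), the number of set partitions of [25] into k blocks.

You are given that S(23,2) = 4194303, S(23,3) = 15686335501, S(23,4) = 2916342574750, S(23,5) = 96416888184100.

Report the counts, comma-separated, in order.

i=24: T(24,3)=4194303+3·15686335501=47063200806 | T(24,4)=15686335501+4·2916342574750=11681056634501 | T(24,5)=2916342574750+5·96416888184100=485000783495250
i=25: T(25,4)=47063200806+4·11681056634501=46771289738810 | T(25,5)=11681056634501+5·485000783495250=2436684974110751
Read S(25,4) = 46771289738810, S(25,5) = 2436684974110751.

46771289738810, 2436684974110751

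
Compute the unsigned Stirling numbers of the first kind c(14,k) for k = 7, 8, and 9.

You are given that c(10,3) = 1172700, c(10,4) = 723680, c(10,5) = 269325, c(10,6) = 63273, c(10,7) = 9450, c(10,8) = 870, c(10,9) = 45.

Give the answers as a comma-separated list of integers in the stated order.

790943153, 135036473, 16669653

r11: T_11,4=10×723680+1172700=8409500; T_11,5=10×269325+723680=3416930; T_11,6=10×63273+269325=902055; T_11,7=10×9450+63273=157773; T_11,8=10×870+9450=18150; T_11,9=10×45+870=1320
r12: T_12,5=11×3416930+8409500=45995730; T_12,6=11×902055+3416930=13339535; T_12,7=11×157773+902055=2637558; T_12,8=11×18150+157773=357423; T_12,9=11×1320+18150=32670
r13: T_13,6=12×13339535+45995730=206070150; T_13,7=12×2637558+13339535=44990231; T_13,8=12×357423+2637558=6926634; T_13,9=12×32670+357423=749463
r14: T_14,7=13×44990231+206070150=790943153; T_14,8=13×6926634+44990231=135036473; T_14,9=13×749463+6926634=16669653
Read c(14,7) = 790943153, c(14,8) = 135036473, c(14,9) = 16669653.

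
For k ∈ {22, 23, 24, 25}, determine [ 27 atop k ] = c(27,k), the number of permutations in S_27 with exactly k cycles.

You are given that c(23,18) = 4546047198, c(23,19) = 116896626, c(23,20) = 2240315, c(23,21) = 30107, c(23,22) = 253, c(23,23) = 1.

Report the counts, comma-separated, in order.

@24  (24,19):116896626·23+4546047198→7234669596, (24,20):2240315·23+116896626→168423871, (24,21):30107·23+2240315→2932776, (24,22):253·23+30107→35926, (24,23):1·23+253→276, (24,24):0·23+1→1
@25  (25,20):168423871·24+7234669596→11276842500, (25,21):2932776·24+168423871→238810495, (25,22):35926·24+2932776→3795000, (25,23):276·24+35926→42550, (25,24):1·24+276→300, (25,25):0·24+1→1
@26  (26,21):238810495·25+11276842500→17247104875, (26,22):3795000·25+238810495→333685495, (26,23):42550·25+3795000→4858750, (26,24):300·25+42550→50050, (26,25):1·25+300→325
@27  (27,22):333685495·26+17247104875→25922927745, (27,23):4858750·26+333685495→460012995, (27,24):50050·26+4858750→6160050, (27,25):325·26+50050→58500
Read c(27,22) = 25922927745, c(27,23) = 460012995, c(27,24) = 6160050, c(27,25) = 58500.

25922927745, 460012995, 6160050, 58500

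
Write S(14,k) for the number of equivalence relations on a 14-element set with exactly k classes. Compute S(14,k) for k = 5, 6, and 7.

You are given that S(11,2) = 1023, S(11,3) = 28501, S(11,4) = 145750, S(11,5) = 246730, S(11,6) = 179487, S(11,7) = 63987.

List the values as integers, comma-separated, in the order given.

r12: T_12,3=3×28501+1023=86526; T_12,4=4×145750+28501=611501; T_12,5=5×246730+145750=1379400; T_12,6=6×179487+246730=1323652; T_12,7=7×63987+179487=627396
r13: T_13,4=4×611501+86526=2532530; T_13,5=5×1379400+611501=7508501; T_13,6=6×1323652+1379400=9321312; T_13,7=7×627396+1323652=5715424
r14: T_14,5=5×7508501+2532530=40075035; T_14,6=6×9321312+7508501=63436373; T_14,7=7×5715424+9321312=49329280
Read S(14,5) = 40075035, S(14,6) = 63436373, S(14,7) = 49329280.

40075035, 63436373, 49329280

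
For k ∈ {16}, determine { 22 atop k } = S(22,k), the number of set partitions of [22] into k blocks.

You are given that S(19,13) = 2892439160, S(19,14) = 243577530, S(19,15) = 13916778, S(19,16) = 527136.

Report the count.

@20  (20,14):243577530·14+2892439160→6302524580, (20,15):13916778·15+243577530→452329200, (20,16):527136·16+13916778→22350954
@21  (21,15):452329200·15+6302524580→13087462580, (21,16):22350954·16+452329200→809944464
@22  (22,16):809944464·16+13087462580→26046574004
Read S(22,16) = 26046574004.

26046574004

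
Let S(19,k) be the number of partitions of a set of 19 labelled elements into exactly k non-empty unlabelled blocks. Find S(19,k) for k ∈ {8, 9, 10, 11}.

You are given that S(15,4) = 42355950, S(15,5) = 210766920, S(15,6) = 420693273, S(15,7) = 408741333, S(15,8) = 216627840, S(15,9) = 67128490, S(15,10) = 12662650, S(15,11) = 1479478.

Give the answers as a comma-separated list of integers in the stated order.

1709751003480, 1144614626805, 477297033785, 129413217791

[16] T[16,5]:5*210766920+42355950=1096190550 · T[16,6]:6*420693273+210766920=2734926558 · T[16,7]:7*408741333+420693273=3281882604 · T[16,8]:8*216627840+408741333=2141764053 · T[16,9]:9*67128490+216627840=820784250 · T[16,10]:10*12662650+67128490=193754990 · T[16,11]:11*1479478+12662650=28936908
[17] T[17,6]:6*2734926558+1096190550=17505749898 · T[17,7]:7*3281882604+2734926558=25708104786 · T[17,8]:8*2141764053+3281882604=20415995028 · T[17,9]:9*820784250+2141764053=9528822303 · T[17,10]:10*193754990+820784250=2758334150 · T[17,11]:11*28936908+193754990=512060978
[18] T[18,7]:7*25708104786+17505749898=197462483400 · T[18,8]:8*20415995028+25708104786=189036065010 · T[18,9]:9*9528822303+20415995028=106175395755 · T[18,10]:10*2758334150+9528822303=37112163803 · T[18,11]:11*512060978+2758334150=8391004908
[19] T[19,8]:8*189036065010+197462483400=1709751003480 · T[19,9]:9*106175395755+189036065010=1144614626805 · T[19,10]:10*37112163803+106175395755=477297033785 · T[19,11]:11*8391004908+37112163803=129413217791
Read S(19,8) = 1709751003480, S(19,9) = 1144614626805, S(19,10) = 477297033785, S(19,11) = 129413217791.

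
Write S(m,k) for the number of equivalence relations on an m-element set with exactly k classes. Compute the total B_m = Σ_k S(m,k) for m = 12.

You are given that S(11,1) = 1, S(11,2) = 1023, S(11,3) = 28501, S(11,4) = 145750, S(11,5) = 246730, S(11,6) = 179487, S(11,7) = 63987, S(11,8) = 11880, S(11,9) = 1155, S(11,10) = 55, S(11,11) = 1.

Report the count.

4213597

r12: T_12,1=1×1+0=1; T_12,2=2×1023+1=2047; T_12,3=3×28501+1023=86526; T_12,4=4×145750+28501=611501; T_12,5=5×246730+145750=1379400; T_12,6=6×179487+246730=1323652; T_12,7=7×63987+179487=627396; T_12,8=8×11880+63987=159027; T_12,9=9×1155+11880=22275; T_12,10=10×55+1155=1705; T_12,11=11×1+55=66; T_12,12=12×0+1=1
B_12 = ΣS(12,k) = 1+2047+86526+611501+1379400+1323652+627396+159027+22275+1705+66+1 = 4213597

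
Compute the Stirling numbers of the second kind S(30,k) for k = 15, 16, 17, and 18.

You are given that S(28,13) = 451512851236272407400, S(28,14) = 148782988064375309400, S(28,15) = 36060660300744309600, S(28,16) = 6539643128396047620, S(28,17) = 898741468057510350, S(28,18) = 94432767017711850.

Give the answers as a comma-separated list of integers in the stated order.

@29  (29,14):148782988064375309400·14+451512851236272407400→2534474684137526739000, (29,15):36060660300744309600·15+148782988064375309400→689692892575539953400, (29,16):6539643128396047620·16+36060660300744309600→140694950355081071520, (29,17):898741468057510350·17+6539643128396047620→21818248085373723570, (29,18):94432767017711850·18+898741468057510350→2598531274376323650
@30  (30,15):689692892575539953400·15+2534474684137526739000→12879868072770626040000, (30,16):140694950355081071520·16+689692892575539953400→2940812098256837097720, (30,17):21818248085373723570·17+140694950355081071520→511605167806434372210, (30,18):2598531274376323650·18+21818248085373723570→68591811024147549270
Read S(30,15) = 12879868072770626040000, S(30,16) = 2940812098256837097720, S(30,17) = 511605167806434372210, S(30,18) = 68591811024147549270.

12879868072770626040000, 2940812098256837097720, 511605167806434372210, 68591811024147549270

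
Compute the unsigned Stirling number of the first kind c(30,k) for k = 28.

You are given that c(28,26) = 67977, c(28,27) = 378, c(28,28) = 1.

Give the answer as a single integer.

90335

i=29: T(29,27)=67977+28·378=78561 | T(29,28)=378+28·1=406
i=30: T(30,28)=78561+29·406=90335
Read c(30,28) = 90335.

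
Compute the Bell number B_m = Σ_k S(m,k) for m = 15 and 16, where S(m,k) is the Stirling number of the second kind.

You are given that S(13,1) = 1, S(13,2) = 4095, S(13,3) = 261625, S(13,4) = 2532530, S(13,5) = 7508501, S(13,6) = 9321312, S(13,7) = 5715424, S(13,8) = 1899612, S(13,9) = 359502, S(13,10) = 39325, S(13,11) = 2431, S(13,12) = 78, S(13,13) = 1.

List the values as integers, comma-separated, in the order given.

@14  (14,1):1·1+0→1, (14,2):4095·2+1→8191, (14,3):261625·3+4095→788970, (14,4):2532530·4+261625→10391745, (14,5):7508501·5+2532530→40075035, (14,6):9321312·6+7508501→63436373, (14,7):5715424·7+9321312→49329280, (14,8):1899612·8+5715424→20912320, (14,9):359502·9+1899612→5135130, (14,10):39325·10+359502→752752, (14,11):2431·11+39325→66066, (14,12):78·12+2431→3367, (14,13):1·13+78→91, (14,14):0·14+1→1
@15  (15,1):1·1+0→1, (15,2):8191·2+1→16383, (15,3):788970·3+8191→2375101, (15,4):10391745·4+788970→42355950, (15,5):40075035·5+10391745→210766920, (15,6):63436373·6+40075035→420693273, (15,7):49329280·7+63436373→408741333, (15,8):20912320·8+49329280→216627840, (15,9):5135130·9+20912320→67128490, (15,10):752752·10+5135130→12662650, (15,11):66066·11+752752→1479478, (15,12):3367·12+66066→106470, (15,13):91·13+3367→4550, (15,14):1·14+91→105, (15,15):0·15+1→1
@16  (16,1):1·1+0→1, (16,2):16383·2+1→32767, (16,3):2375101·3+16383→7141686, (16,4):42355950·4+2375101→171798901, (16,5):210766920·5+42355950→1096190550, (16,6):420693273·6+210766920→2734926558, (16,7):408741333·7+420693273→3281882604, (16,8):216627840·8+408741333→2141764053, (16,9):67128490·9+216627840→820784250, (16,10):12662650·10+67128490→193754990, (16,11):1479478·11+12662650→28936908, (16,12):106470·12+1479478→2757118, (16,13):4550·13+106470→165620, (16,14):105·14+4550→6020, (16,15):1·15+105→120, (16,16):0·16+1→1
B_15 = ΣS(15,k) = 1+16383+2375101+42355950+210766920+420693273+408741333+216627840+67128490+12662650+1479478+106470+4550+105+1 = 1382958545
B_16 = ΣS(16,k) = 1+32767+7141686+171798901+1096190550+2734926558+3281882604+2141764053+820784250+193754990+28936908+2757118+165620+6020+120+1 = 10480142147

1382958545, 10480142147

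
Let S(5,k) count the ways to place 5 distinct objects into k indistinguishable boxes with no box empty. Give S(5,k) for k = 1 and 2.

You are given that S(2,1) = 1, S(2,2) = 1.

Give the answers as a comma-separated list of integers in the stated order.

i=3: T(3,1)=0+1·1=1 | T(3,2)=1+2·1=3
i=4: T(4,1)=0+1·1=1 | T(4,2)=1+2·3=7
i=5: T(5,1)=0+1·1=1 | T(5,2)=1+2·7=15
Read S(5,1) = 1, S(5,2) = 15.

1, 15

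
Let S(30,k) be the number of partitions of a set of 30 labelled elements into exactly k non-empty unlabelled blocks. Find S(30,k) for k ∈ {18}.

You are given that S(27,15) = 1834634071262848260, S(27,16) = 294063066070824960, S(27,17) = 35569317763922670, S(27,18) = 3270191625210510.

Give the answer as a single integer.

[28] T[28,16]:16*294063066070824960+1834634071262848260=6539643128396047620 · T[28,17]:17*35569317763922670+294063066070824960=898741468057510350 · T[28,18]:18*3270191625210510+35569317763922670=94432767017711850
[29] T[29,17]:17*898741468057510350+6539643128396047620=21818248085373723570 · T[29,18]:18*94432767017711850+898741468057510350=2598531274376323650
[30] T[30,18]:18*2598531274376323650+21818248085373723570=68591811024147549270
Read S(30,18) = 68591811024147549270.

68591811024147549270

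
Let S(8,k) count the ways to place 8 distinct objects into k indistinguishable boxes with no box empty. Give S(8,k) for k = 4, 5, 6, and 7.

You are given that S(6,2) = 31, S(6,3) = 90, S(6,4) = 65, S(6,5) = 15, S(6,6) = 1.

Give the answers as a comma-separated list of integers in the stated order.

1701, 1050, 266, 28

r7: T_7,3=3×90+31=301; T_7,4=4×65+90=350; T_7,5=5×15+65=140; T_7,6=6×1+15=21; T_7,7=7×0+1=1
r8: T_8,4=4×350+301=1701; T_8,5=5×140+350=1050; T_8,6=6×21+140=266; T_8,7=7×1+21=28
Read S(8,4) = 1701, S(8,5) = 1050, S(8,6) = 266, S(8,7) = 28.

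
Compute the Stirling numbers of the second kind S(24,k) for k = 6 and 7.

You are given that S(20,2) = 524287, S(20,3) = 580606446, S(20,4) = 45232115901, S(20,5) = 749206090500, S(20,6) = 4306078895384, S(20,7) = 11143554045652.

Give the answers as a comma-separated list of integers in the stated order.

r21: T_21,3=3×580606446+524287=1742343625; T_21,4=4×45232115901+580606446=181509070050; T_21,5=5×749206090500+45232115901=3791262568401; T_21,6=6×4306078895384+749206090500=26585679462804; T_21,7=7×11143554045652+4306078895384=82310957214948
r22: T_22,4=4×181509070050+1742343625=727778623825; T_22,5=5×3791262568401+181509070050=19137821912055; T_22,6=6×26585679462804+3791262568401=163305339345225; T_22,7=7×82310957214948+26585679462804=602762379967440
r23: T_23,5=5×19137821912055+727778623825=96416888184100; T_23,6=6×163305339345225+19137821912055=998969857983405; T_23,7=7×602762379967440+163305339345225=4382641999117305
r24: T_24,6=6×998969857983405+96416888184100=6090236036084530; T_24,7=7×4382641999117305+998969857983405=31677463851804540
Read S(24,6) = 6090236036084530, S(24,7) = 31677463851804540.

6090236036084530, 31677463851804540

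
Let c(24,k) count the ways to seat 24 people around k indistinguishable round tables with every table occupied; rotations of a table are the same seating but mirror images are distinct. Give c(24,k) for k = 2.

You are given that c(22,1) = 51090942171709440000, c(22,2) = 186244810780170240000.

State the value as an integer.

96538966652493066240000

i=23: T(23,1)=0+22·51090942171709440000=1124000727777607680000 | T(23,2)=51090942171709440000+22·186244810780170240000=4148476779335454720000
i=24: T(24,2)=1124000727777607680000+23·4148476779335454720000=96538966652493066240000
Read c(24,2) = 96538966652493066240000.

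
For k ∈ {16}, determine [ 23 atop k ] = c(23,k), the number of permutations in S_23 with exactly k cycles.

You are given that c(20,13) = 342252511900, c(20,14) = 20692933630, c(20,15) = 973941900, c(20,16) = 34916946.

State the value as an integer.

3256091103430

@21  (21,14):20692933630·20+342252511900→756111184500, (21,15):973941900·20+20692933630→40171771630, (21,16):34916946·20+973941900→1672280820
@22  (22,15):40171771630·21+756111184500→1599718388730, (22,16):1672280820·21+40171771630→75289668850
@23  (23,16):75289668850·22+1599718388730→3256091103430
Read c(23,16) = 3256091103430.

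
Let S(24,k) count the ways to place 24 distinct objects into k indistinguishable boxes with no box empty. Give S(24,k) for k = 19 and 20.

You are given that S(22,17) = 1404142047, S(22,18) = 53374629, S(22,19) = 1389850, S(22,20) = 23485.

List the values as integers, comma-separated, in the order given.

3880739170, 116972779

r23: T_23,18=18×53374629+1404142047=2364885369; T_23,19=19×1389850+53374629=79781779; T_23,20=20×23485+1389850=1859550
r24: T_24,19=19×79781779+2364885369=3880739170; T_24,20=20×1859550+79781779=116972779
Read S(24,19) = 3880739170, S(24,20) = 116972779.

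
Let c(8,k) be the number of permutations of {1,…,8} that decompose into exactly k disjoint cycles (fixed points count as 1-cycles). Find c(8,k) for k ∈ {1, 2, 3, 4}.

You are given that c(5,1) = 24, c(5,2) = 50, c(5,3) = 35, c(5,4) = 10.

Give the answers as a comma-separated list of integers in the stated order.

row 6: T[6][1]=5·24+0=120  T[6][2]=5·50+24=274  T[6][3]=5·35+50=225  T[6][4]=5·10+35=85
row 7: T[7][1]=6·120+0=720  T[7][2]=6·274+120=1764  T[7][3]=6·225+274=1624  T[7][4]=6·85+225=735
row 8: T[8][1]=7·720+0=5040  T[8][2]=7·1764+720=13068  T[8][3]=7·1624+1764=13132  T[8][4]=7·735+1624=6769
Read c(8,1) = 5040, c(8,2) = 13068, c(8,3) = 13132, c(8,4) = 6769.

5040, 13068, 13132, 6769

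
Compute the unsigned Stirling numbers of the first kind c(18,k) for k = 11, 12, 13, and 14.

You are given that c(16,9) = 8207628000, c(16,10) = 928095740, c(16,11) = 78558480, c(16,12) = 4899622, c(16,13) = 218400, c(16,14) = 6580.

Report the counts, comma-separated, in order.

[17] T[17,10]:16*928095740+8207628000=23057159840 · T[17,11]:16*78558480+928095740=2185031420 · T[17,12]:16*4899622+78558480=156952432 · T[17,13]:16*218400+4899622=8394022 · T[17,14]:16*6580+218400=323680
[18] T[18,11]:17*2185031420+23057159840=60202693980 · T[18,12]:17*156952432+2185031420=4853222764 · T[18,13]:17*8394022+156952432=299650806 · T[18,14]:17*323680+8394022=13896582
Read c(18,11) = 60202693980, c(18,12) = 4853222764, c(18,13) = 299650806, c(18,14) = 13896582.

60202693980, 4853222764, 299650806, 13896582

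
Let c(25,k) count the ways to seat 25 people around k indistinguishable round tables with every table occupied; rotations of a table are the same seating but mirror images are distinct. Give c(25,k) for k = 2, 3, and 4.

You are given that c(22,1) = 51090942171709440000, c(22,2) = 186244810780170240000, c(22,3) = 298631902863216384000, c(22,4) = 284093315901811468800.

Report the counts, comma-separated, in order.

2342787216398718566400000, 3925495373278097719296000, 3936561409138663118131200

r23: T_23,1=22×51090942171709440000+0=1124000727777607680000; T_23,2=22×186244810780170240000+51090942171709440000=4148476779335454720000; T_23,3=22×298631902863216384000+186244810780170240000=6756146673770930688000; T_23,4=22×284093315901811468800+298631902863216384000=6548684852703068697600
r24: T_24,1=23×1124000727777607680000+0=25852016738884976640000; T_24,2=23×4148476779335454720000+1124000727777607680000=96538966652493066240000; T_24,3=23×6756146673770930688000+4148476779335454720000=159539850276066860544000; T_24,4=23×6548684852703068697600+6756146673770930688000=157375898285941510732800
r25: T_25,2=24×96538966652493066240000+25852016738884976640000=2342787216398718566400000; T_25,3=24×159539850276066860544000+96538966652493066240000=3925495373278097719296000; T_25,4=24×157375898285941510732800+159539850276066860544000=3936561409138663118131200
Read c(25,2) = 2342787216398718566400000, c(25,3) = 3925495373278097719296000, c(25,4) = 3936561409138663118131200.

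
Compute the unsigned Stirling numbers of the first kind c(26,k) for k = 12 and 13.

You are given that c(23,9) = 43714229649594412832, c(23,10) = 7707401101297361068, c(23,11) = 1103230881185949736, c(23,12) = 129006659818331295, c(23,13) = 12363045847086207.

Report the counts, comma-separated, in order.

4284218746244111474800, 480544558742733545125

[24] T[24,10]:23*7707401101297361068+43714229649594412832=220984454979433717396 · T[24,11]:23*1103230881185949736+7707401101297361068=33081711368574204996 · T[24,12]:23*129006659818331295+1103230881185949736=4070384057007569521 · T[24,13]:23*12363045847086207+129006659818331295=413356714301314056
[25] T[25,11]:24*33081711368574204996+220984454979433717396=1014945527825214637300 · T[25,12]:24*4070384057007569521+33081711368574204996=130770928736755873500 · T[25,13]:24*413356714301314056+4070384057007569521=13990945200239106865
[26] T[26,12]:25*130770928736755873500+1014945527825214637300=4284218746244111474800 · T[26,13]:25*13990945200239106865+130770928736755873500=480544558742733545125
Read c(26,12) = 4284218746244111474800, c(26,13) = 480544558742733545125.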